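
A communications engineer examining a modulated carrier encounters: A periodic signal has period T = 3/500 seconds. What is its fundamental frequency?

The fundamental frequency is the reciprocal of the period.
f = 1/T = 1/(3/500) = 500/3 Hz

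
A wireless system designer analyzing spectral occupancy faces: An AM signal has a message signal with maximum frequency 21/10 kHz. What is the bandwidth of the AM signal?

In AM (double-sideband), the bandwidth is twice the message frequency.
BW = 2 * f_m = 2 * 21/10 kHz = 21/5 kHz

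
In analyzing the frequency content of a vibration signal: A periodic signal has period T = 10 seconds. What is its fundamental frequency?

The fundamental frequency is the reciprocal of the period.
f = 1/T = 1/(10) = 1/10 Hz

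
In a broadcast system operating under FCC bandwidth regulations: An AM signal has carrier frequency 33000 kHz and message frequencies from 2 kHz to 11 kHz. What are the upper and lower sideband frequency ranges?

Upper sideband (USB) = fc + [fm_low, fm_high] = 33000 + [2, 11] = [33002, 33011] kHz
Lower sideband (LSB) = fc - [fm_high, fm_low] = 33000 - [11, 2] = [32989, 32998] kHz
Total occupied spectrum: 32989 kHz to 33011 kHz (plus carrier at 33000 kHz)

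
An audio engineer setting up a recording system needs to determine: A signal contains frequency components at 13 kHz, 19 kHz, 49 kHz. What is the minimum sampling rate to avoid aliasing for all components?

The highest frequency component is f_max = 49 kHz.
Nyquist rate = 2 * f_max = 2 * 49 kHz = 98 kHz.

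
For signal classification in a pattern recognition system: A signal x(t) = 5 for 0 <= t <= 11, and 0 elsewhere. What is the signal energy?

Energy = integral of |x(t)|^2 dt over the signal duration
= 5^2 * 11 = 25 * 11 = 275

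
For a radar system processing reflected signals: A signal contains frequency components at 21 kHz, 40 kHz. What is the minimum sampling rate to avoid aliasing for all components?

The highest frequency component is f_max = 40 kHz.
Nyquist rate = 2 * f_max = 2 * 40 kHz = 80 kHz.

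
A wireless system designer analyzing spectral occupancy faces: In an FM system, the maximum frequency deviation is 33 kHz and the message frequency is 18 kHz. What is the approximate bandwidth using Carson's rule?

Carson's rule: BW = 2*(delta_f + f_m)
= 2*(33 + 18) kHz = 102 kHz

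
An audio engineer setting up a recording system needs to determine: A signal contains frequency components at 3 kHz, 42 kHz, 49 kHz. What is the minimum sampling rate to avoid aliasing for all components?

The highest frequency component is f_max = 49 kHz.
Nyquist rate = 2 * f_max = 2 * 49 kHz = 98 kHz.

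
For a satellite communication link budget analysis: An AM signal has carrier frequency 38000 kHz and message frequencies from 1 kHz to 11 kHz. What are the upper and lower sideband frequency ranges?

Upper sideband (USB) = fc + [fm_low, fm_high] = 38000 + [1, 11] = [38001, 38011] kHz
Lower sideband (LSB) = fc - [fm_high, fm_low] = 38000 - [11, 1] = [37989, 37999] kHz
Total occupied spectrum: 37989 kHz to 38011 kHz (plus carrier at 38000 kHz)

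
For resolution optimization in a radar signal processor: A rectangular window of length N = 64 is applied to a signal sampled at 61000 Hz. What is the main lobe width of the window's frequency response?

For a rectangular window of length N,
the main lobe width in frequency is 2*f_s/N.
= 2*61000/64 = 7625/4 Hz
This determines the minimum frequency separation for resolving two sinusoids.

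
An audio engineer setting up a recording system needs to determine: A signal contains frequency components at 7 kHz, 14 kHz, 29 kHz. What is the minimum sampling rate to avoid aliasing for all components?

The highest frequency component is f_max = 29 kHz.
Nyquist rate = 2 * f_max = 2 * 29 kHz = 58 kHz.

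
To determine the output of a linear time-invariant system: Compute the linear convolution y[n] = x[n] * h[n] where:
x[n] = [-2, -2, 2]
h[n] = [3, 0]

y[n] = sum_k x[k]*h[n-k]. Output length = len(x) + len(h) - 1 = 3 + 2 - 1 = 4.
y[0] = -2*3 = -6
y[1] = -2*3 + -2*0 = -6
y[2] = 2*3 + -2*0 = 6
y[3] = 2*0 = 0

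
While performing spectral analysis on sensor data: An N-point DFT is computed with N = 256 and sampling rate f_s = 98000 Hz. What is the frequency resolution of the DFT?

DFT frequency resolution = f_s / N
= 98000 / 256 = 6125/16 Hz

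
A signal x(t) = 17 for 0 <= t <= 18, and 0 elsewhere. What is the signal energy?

Energy = integral of |x(t)|^2 dt over the signal duration
= 17^2 * 18 = 289 * 18 = 5202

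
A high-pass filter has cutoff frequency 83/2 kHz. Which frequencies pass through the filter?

A high-pass filter passes all frequencies above the cutoff frequency 83/2 kHz and attenuates lower frequencies.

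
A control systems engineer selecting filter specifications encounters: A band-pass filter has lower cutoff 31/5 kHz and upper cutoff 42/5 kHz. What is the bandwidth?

Bandwidth = f_high - f_low
= 42/5 kHz - 31/5 kHz = 11/5 kHz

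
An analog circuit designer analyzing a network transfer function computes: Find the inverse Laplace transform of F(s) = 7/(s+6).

Standard pair: k/(s+a) <-> k*e^(-at)*u(t)
With k=7, a=6: f(t) = 7*e^(-6t)*u(t)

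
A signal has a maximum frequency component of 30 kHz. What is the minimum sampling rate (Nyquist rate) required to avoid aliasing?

By the Nyquist-Shannon sampling theorem,
the minimum sampling rate (Nyquist rate) must be at least 2 * f_max.
Nyquist rate = 2 * 30 kHz = 60 kHz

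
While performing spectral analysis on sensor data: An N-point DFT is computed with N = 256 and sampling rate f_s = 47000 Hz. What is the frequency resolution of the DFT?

DFT frequency resolution = f_s / N
= 47000 / 256 = 5875/32 Hz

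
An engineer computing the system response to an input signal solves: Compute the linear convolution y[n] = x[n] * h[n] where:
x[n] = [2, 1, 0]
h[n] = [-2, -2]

y[n] = sum_k x[k]*h[n-k]. Output length = len(x) + len(h) - 1 = 3 + 2 - 1 = 4.
y[0] = 2*-2 = -4
y[1] = 1*-2 + 2*-2 = -6
y[2] = 0*-2 + 1*-2 = -2
y[3] = 0*-2 = 0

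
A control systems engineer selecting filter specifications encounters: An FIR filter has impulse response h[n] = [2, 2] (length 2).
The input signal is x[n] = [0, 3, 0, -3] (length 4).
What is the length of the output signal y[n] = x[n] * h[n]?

For linear convolution, the output length is:
len(y) = len(x) + len(h) - 1 = 4 + 2 - 1 = 5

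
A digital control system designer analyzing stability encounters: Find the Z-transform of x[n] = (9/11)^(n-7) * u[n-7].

Time-shifting property: if X(z) = Z{x[n]}, then Z{x[n-d]} = z^(-d) * X(z)
X(z) = z/(z - 9/11) for x[n] = (9/11)^n * u[n]
Z{x[n-7]} = z^(-7) * z/(z - 9/11) = z^(-6)/(z - 9/11)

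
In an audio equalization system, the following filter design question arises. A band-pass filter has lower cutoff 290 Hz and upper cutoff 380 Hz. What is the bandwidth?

Bandwidth = f_high - f_low
= 380 Hz - 290 Hz = 90 Hz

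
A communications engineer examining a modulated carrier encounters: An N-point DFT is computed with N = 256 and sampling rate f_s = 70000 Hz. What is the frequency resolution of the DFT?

DFT frequency resolution = f_s / N
= 70000 / 256 = 4375/16 Hz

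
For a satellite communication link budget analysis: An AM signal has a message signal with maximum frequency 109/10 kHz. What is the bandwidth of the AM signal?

In AM (double-sideband), the bandwidth is twice the message frequency.
BW = 2 * f_m = 2 * 109/10 kHz = 109/5 kHz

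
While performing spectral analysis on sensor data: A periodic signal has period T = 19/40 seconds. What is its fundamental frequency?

The fundamental frequency is the reciprocal of the period.
f = 1/T = 1/(19/40) = 40/19 Hz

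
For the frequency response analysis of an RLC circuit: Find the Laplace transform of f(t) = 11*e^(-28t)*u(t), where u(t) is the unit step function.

Standard Laplace transform pair:
e^(-at)*u(t) <-> 1/(s+a)
With a = 28: L{11*e^(-28t)*u(t)} = 11/(s+28), ROC: Re(s) > -28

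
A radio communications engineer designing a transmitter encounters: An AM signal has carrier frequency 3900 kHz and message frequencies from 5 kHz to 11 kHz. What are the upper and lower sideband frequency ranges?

Upper sideband (USB) = fc + [fm_low, fm_high] = 3900 + [5, 11] = [3905, 3911] kHz
Lower sideband (LSB) = fc - [fm_high, fm_low] = 3900 - [11, 5] = [3889, 3895] kHz
Total occupied spectrum: 3889 kHz to 3911 kHz (plus carrier at 3900 kHz)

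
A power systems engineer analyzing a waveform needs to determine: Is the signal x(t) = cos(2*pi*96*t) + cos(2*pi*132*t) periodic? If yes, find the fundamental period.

f1 = 96 Hz, f2 = 132 Hz
Period T1 = 1/96, T2 = 1/132
Ratio T1/T2 = 132/96, which is rational.
The signal is periodic with fundamental period T = 1/GCD(96,132) = 1/12 s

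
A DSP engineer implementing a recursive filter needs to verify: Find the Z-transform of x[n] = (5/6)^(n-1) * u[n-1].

Time-shifting property: if X(z) = Z{x[n]}, then Z{x[n-d]} = z^(-d) * X(z)
X(z) = z/(z - 5/6) for x[n] = (5/6)^n * u[n]
Z{x[n-1]} = z^(-1) * z/(z - 5/6) = 1/(z - 5/6)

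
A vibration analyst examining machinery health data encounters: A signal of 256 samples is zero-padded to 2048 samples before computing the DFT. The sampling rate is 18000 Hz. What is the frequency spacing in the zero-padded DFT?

Original DFT: N = 256, resolution = f_s/N = 18000/256 = 1125/16 Hz
Zero-padded DFT: N = 2048, resolution = f_s/N = 18000/2048 = 1125/128 Hz
Zero-padding interpolates the spectrum (finer frequency grid)
but does NOT improve the true spectral resolution (ability to resolve close frequencies).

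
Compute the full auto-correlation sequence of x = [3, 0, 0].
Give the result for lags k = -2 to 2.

r_xx[k] = sum_m x[m]*x[m+k], indexed from 0, for k = -2 to 2:
  r_xx[-2] = x[2]*x[0] = 0
  r_xx[-1] = x[1]*x[0] + x[2]*x[1] = 0
  r_xx[0] = x[0]*x[0] + x[1]*x[1] + x[2]*x[2] = 9
  r_xx[1] = x[0]*x[1] + x[1]*x[2] = 0
  r_xx[2] = x[0]*x[2] = 0
r_xx = [0, 0, 9, 0, 0]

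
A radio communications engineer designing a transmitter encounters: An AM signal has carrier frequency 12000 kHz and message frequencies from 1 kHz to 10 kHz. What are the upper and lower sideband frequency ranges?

Upper sideband (USB) = fc + [fm_low, fm_high] = 12000 + [1, 10] = [12001, 12010] kHz
Lower sideband (LSB) = fc - [fm_high, fm_low] = 12000 - [10, 1] = [11990, 11999] kHz
Total occupied spectrum: 11990 kHz to 12010 kHz (plus carrier at 12000 kHz)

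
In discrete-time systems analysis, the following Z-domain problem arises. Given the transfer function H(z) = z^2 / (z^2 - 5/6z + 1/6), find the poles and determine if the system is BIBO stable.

Poles are roots of the denominator: z^2 - 5/6z + 1/6 = 0.
Quadratic formula: z = [-(-5/6) +/- sqrt((-5/6)^2 - 4*(1/6))] / 2
Discriminant = 25/36 - 2/3 = 1/36; sqrt = 1/6.
z = (5/6 +/- 1/6) / 2 => z = 1/2 or z = 1/3.
|p1| = 1/3, |p2| = 1/2.
For BIBO stability, all poles must lie inside the unit circle (|p| < 1).
System is STABLE since both |p| < 1.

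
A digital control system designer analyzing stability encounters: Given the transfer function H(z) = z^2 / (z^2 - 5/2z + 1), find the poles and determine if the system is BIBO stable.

Poles are roots of the denominator: z^2 - 5/2z + 1 = 0.
Quadratic formula: z = [-(-5/2) +/- sqrt((-5/2)^2 - 4*(1))] / 2
Discriminant = 25/4 - 4 = 9/4; sqrt = 3/2.
z = (5/2 +/- 3/2) / 2 => z = 2 or z = 1/2.
|p1| = 2, |p2| = 1/2.
For BIBO stability, all poles must lie inside the unit circle (|p| < 1).
System is UNSTABLE since at least one |p| >= 1.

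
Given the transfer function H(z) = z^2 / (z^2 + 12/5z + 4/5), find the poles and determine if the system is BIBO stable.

Poles are roots of the denominator: z^2 + 12/5z + 4/5 = 0.
Quadratic formula: z = [-(12/5) +/- sqrt((12/5)^2 - 4*(4/5))] / 2
Discriminant = 144/25 - 16/5 = 64/25; sqrt = 8/5.
z = (-12/5 +/- 8/5) / 2 => z = -2/5 or z = -2.
|p1| = 2, |p2| = 2/5.
For BIBO stability, all poles must lie inside the unit circle (|p| < 1).
System is UNSTABLE since at least one |p| >= 1.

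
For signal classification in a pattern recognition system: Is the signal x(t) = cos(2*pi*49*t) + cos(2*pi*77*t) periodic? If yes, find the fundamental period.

f1 = 49 Hz, f2 = 77 Hz
Period T1 = 1/49, T2 = 1/77
Ratio T1/T2 = 77/49, which is rational.
The signal is periodic with fundamental period T = 1/GCD(49,77) = 1/7 s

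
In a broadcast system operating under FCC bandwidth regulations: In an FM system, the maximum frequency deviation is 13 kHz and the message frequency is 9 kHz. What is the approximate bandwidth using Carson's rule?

Carson's rule: BW = 2*(delta_f + f_m)
= 2*(13 + 9) kHz = 44 kHz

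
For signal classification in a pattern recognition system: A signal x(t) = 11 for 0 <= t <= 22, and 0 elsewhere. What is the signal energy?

Energy = integral of |x(t)|^2 dt over the signal duration
= 11^2 * 22 = 121 * 22 = 2662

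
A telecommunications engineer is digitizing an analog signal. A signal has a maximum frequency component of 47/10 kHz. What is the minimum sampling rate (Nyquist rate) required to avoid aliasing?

By the Nyquist-Shannon sampling theorem,
the minimum sampling rate (Nyquist rate) must be at least 2 * f_max.
Nyquist rate = 2 * 47/10 kHz = 47/5 kHz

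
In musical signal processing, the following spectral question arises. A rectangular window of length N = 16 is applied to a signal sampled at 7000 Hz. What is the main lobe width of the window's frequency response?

For a rectangular window of length N,
the main lobe width in frequency is 2*f_s/N.
= 2*7000/16 = 875 Hz
This determines the minimum frequency separation for resolving two sinusoids.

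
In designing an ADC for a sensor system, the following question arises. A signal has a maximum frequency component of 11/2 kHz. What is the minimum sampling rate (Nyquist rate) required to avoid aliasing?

By the Nyquist-Shannon sampling theorem,
the minimum sampling rate (Nyquist rate) must be at least 2 * f_max.
Nyquist rate = 2 * 11/2 kHz = 11 kHz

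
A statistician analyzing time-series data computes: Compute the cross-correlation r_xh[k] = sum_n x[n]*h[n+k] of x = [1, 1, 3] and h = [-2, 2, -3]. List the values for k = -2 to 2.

Both sequences indexed from 0 and zero outside their support.
Lags with overlap: k = -2 to 2.
  r_xh[-2] = x[2]*h[0] = -6
  r_xh[-1] = x[1]*h[0] + x[2]*h[1] = 4
  r_xh[0] = x[0]*h[0] + x[1]*h[1] + x[2]*h[2] = -9
  r_xh[1] = x[0]*h[1] + x[1]*h[2] = -1
  r_xh[2] = x[0]*h[2] = -3
r_xh = [-6, 4, -9, -1, -3] (for k = -2, ..., 2)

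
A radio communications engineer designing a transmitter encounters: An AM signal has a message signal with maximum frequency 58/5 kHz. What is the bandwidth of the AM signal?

In AM (double-sideband), the bandwidth is twice the message frequency.
BW = 2 * f_m = 2 * 58/5 kHz = 116/5 kHz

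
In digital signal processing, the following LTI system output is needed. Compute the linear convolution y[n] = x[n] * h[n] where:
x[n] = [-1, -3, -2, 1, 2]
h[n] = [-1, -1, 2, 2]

y[n] = sum_k x[k]*h[n-k]. Output length = len(x) + len(h) - 1 = 5 + 4 - 1 = 8.
y[0] = -1*-1 = 1
y[1] = -3*-1 + -1*-1 = 4
y[2] = -2*-1 + -3*-1 + -1*2 = 3
y[3] = 1*-1 + -2*-1 + -3*2 + -1*2 = -7
y[4] = 2*-1 + 1*-1 + -2*2 + -3*2 = -13
y[5] = 2*-1 + 1*2 + -2*2 = -4
y[6] = 2*2 + 1*2 = 6
y[7] = 2*2 = 4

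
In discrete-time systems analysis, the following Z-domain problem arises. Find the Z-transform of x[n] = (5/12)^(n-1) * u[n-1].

Time-shifting property: if X(z) = Z{x[n]}, then Z{x[n-d]} = z^(-d) * X(z)
X(z) = z/(z - 5/12) for x[n] = (5/12)^n * u[n]
Z{x[n-1]} = z^(-1) * z/(z - 5/12) = 1/(z - 5/12)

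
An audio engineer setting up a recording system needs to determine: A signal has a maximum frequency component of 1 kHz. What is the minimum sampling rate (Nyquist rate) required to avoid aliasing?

By the Nyquist-Shannon sampling theorem,
the minimum sampling rate (Nyquist rate) must be at least 2 * f_max.
Nyquist rate = 2 * 1 kHz = 2 kHz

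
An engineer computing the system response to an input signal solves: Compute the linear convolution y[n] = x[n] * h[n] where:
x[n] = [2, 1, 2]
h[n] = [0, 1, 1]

y[n] = sum_k x[k]*h[n-k]. Output length = len(x) + len(h) - 1 = 3 + 3 - 1 = 5.
y[0] = 2*0 = 0
y[1] = 1*0 + 2*1 = 2
y[2] = 2*0 + 1*1 + 2*1 = 3
y[3] = 2*1 + 1*1 = 3
y[4] = 2*1 = 2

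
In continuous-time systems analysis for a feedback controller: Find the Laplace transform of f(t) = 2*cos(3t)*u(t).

Standard pair: cos(wt)*u(t) <-> s/(s^2+w^2)
With w = 3: L{2*cos(3t)*u(t)} = 2s/(s^2+9)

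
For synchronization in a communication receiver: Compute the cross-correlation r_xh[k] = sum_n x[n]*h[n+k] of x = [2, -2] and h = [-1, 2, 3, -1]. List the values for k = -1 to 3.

Both sequences indexed from 0 and zero outside their support.
Lags with overlap: k = -1 to 3.
  r_xh[-1] = x[1]*h[0] = 2
  r_xh[0] = x[0]*h[0] + x[1]*h[1] = -6
  r_xh[1] = x[0]*h[1] + x[1]*h[2] = -2
  r_xh[2] = x[0]*h[2] + x[1]*h[3] = 8
  r_xh[3] = x[0]*h[3] = -2
r_xh = [2, -6, -2, 8, -2] (for k = -1, ..., 3)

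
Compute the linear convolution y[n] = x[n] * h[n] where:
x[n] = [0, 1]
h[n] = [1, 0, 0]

y[n] = sum_k x[k]*h[n-k]. Output length = len(x) + len(h) - 1 = 2 + 3 - 1 = 4.
y[0] = 0*1 = 0
y[1] = 1*1 + 0*0 = 1
y[2] = 1*0 + 0*0 = 0
y[3] = 1*0 = 0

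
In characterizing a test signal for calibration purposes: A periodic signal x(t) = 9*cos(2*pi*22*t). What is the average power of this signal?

Average power of A*cos(wt) is A^2/2.
P = 9^2 / 2 = 81/2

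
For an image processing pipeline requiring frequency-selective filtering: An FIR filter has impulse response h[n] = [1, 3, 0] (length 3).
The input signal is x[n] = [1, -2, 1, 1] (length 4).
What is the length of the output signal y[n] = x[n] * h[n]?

For linear convolution, the output length is:
len(y) = len(x) + len(h) - 1 = 4 + 3 - 1 = 6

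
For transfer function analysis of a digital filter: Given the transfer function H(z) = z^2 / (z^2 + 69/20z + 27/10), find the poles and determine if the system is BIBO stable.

Poles are roots of the denominator: z^2 + 69/20z + 27/10 = 0.
Quadratic formula: z = [-(69/20) +/- sqrt((69/20)^2 - 4*(27/10))] / 2
Discriminant = 4761/400 - 54/5 = 441/400; sqrt = 21/20.
z = (-69/20 +/- 21/20) / 2 => z = -6/5 or z = -9/4.
|p1| = 6/5, |p2| = 9/4.
For BIBO stability, all poles must lie inside the unit circle (|p| < 1).
System is UNSTABLE since at least one |p| >= 1.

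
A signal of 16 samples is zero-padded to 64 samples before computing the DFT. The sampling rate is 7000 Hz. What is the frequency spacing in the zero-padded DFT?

Original DFT: N = 16, resolution = f_s/N = 7000/16 = 875/2 Hz
Zero-padded DFT: N = 64, resolution = f_s/N = 7000/64 = 875/8 Hz
Zero-padding interpolates the spectrum (finer frequency grid)
but does NOT improve the true spectral resolution (ability to resolve close frequencies).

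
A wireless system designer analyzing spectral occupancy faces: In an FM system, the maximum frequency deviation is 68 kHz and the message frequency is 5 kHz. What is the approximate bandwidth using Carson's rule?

Carson's rule: BW = 2*(delta_f + f_m)
= 2*(68 + 5) kHz = 146 kHz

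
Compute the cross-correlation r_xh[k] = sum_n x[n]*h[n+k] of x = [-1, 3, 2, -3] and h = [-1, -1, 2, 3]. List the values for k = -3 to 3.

Both sequences indexed from 0 and zero outside their support.
Lags with overlap: k = -3 to 3.
  r_xh[-3] = x[3]*h[0] = 3
  r_xh[-2] = x[2]*h[0] + x[3]*h[1] = 1
  r_xh[-1] = x[1]*h[0] + x[2]*h[1] + x[3]*h[2] = -11
  r_xh[0] = x[0]*h[0] + x[1]*h[1] + x[2]*h[2] + x[3]*h[3] = -7
  r_xh[1] = x[0]*h[1] + x[1]*h[2] + x[2]*h[3] = 13
  r_xh[2] = x[0]*h[2] + x[1]*h[3] = 7
  r_xh[3] = x[0]*h[3] = -3
r_xh = [3, 1, -11, -7, 13, 7, -3] (for k = -3, ..., 3)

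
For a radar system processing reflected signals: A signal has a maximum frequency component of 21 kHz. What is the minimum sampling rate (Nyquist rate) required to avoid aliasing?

By the Nyquist-Shannon sampling theorem,
the minimum sampling rate (Nyquist rate) must be at least 2 * f_max.
Nyquist rate = 2 * 21 kHz = 42 kHz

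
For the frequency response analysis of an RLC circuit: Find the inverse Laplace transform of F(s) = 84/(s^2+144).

Standard pair: w/(s^2+w^2) <-> sin(wt)*u(t)
Recognize w^2 = 144, so w = 12; numerator 84 = 7*12.
f(t) = 7*sin(12t)*u(t)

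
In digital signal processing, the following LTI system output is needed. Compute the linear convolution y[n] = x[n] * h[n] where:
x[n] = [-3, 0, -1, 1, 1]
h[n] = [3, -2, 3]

y[n] = sum_k x[k]*h[n-k]. Output length = len(x) + len(h) - 1 = 5 + 3 - 1 = 7.
y[0] = -3*3 = -9
y[1] = 0*3 + -3*-2 = 6
y[2] = -1*3 + 0*-2 + -3*3 = -12
y[3] = 1*3 + -1*-2 + 0*3 = 5
y[4] = 1*3 + 1*-2 + -1*3 = -2
y[5] = 1*-2 + 1*3 = 1
y[6] = 1*3 = 3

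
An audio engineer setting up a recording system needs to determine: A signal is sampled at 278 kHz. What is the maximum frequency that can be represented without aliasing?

The maximum frequency that can be represented without aliasing
is the Nyquist frequency: f_max = f_s / 2 = 278 kHz / 2 = 139 kHz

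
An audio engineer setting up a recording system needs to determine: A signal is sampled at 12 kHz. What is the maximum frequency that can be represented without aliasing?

The maximum frequency that can be represented without aliasing
is the Nyquist frequency: f_max = f_s / 2 = 12 kHz / 2 = 6 kHz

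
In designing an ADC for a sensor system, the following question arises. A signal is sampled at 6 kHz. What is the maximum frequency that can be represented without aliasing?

The maximum frequency that can be represented without aliasing
is the Nyquist frequency: f_max = f_s / 2 = 6 kHz / 2 = 3 kHz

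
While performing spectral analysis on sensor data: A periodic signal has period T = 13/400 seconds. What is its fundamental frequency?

The fundamental frequency is the reciprocal of the period.
f = 1/T = 1/(13/400) = 400/13 Hz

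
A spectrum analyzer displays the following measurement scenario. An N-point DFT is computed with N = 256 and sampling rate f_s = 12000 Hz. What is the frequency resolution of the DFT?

DFT frequency resolution = f_s / N
= 12000 / 256 = 375/8 Hz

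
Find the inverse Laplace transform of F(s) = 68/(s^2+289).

Standard pair: w/(s^2+w^2) <-> sin(wt)*u(t)
Recognize w^2 = 289, so w = 17; numerator 68 = 4*17.
f(t) = 4*sin(17t)*u(t)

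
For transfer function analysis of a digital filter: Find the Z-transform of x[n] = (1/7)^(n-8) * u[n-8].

Time-shifting property: if X(z) = Z{x[n]}, then Z{x[n-d]} = z^(-d) * X(z)
X(z) = z/(z - 1/7) for x[n] = (1/7)^n * u[n]
Z{x[n-8]} = z^(-8) * z/(z - 1/7) = z^(-7)/(z - 1/7)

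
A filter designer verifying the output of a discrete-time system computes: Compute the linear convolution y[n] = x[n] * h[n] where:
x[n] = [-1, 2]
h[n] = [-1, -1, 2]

y[n] = sum_k x[k]*h[n-k]. Output length = len(x) + len(h) - 1 = 2 + 3 - 1 = 4.
y[0] = -1*-1 = 1
y[1] = 2*-1 + -1*-1 = -1
y[2] = 2*-1 + -1*2 = -4
y[3] = 2*2 = 4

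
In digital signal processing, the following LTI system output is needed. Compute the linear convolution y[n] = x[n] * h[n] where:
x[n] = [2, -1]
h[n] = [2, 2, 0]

y[n] = sum_k x[k]*h[n-k]. Output length = len(x) + len(h) - 1 = 2 + 3 - 1 = 4.
y[0] = 2*2 = 4
y[1] = -1*2 + 2*2 = 2
y[2] = -1*2 + 2*0 = -2
y[3] = -1*0 = 0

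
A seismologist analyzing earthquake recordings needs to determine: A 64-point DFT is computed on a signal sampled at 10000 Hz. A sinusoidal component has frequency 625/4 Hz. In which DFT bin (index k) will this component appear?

DFT frequency resolution = f_s/N = 10000/64 = 625/4 Hz
Bin index k = f_signal / resolution = 625/4 / 625/4 = 1
The signal frequency 625/4 Hz falls in DFT bin k = 1.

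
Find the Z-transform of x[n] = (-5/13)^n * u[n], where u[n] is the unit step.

The Z-transform of a^n * u[n] is z/(z-a) for |z| > |a|.
Here a = -5/13, so X(z) = z/(z - (-5/13)) = 13z/(13z + 5)
ROC: |z| > 5/13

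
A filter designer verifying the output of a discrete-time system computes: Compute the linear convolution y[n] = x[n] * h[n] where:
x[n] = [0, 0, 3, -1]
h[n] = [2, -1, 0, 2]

y[n] = sum_k x[k]*h[n-k]. Output length = len(x) + len(h) - 1 = 4 + 4 - 1 = 7.
y[0] = 0*2 = 0
y[1] = 0*2 + 0*-1 = 0
y[2] = 3*2 + 0*-1 + 0*0 = 6
y[3] = -1*2 + 3*-1 + 0*0 + 0*2 = -5
y[4] = -1*-1 + 3*0 + 0*2 = 1
y[5] = -1*0 + 3*2 = 6
y[6] = -1*2 = -2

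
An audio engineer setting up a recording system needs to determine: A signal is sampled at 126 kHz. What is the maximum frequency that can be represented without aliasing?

The maximum frequency that can be represented without aliasing
is the Nyquist frequency: f_max = f_s / 2 = 126 kHz / 2 = 63 kHz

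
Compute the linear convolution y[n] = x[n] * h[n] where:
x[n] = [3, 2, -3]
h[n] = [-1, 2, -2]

y[n] = sum_k x[k]*h[n-k]. Output length = len(x) + len(h) - 1 = 3 + 3 - 1 = 5.
y[0] = 3*-1 = -3
y[1] = 2*-1 + 3*2 = 4
y[2] = -3*-1 + 2*2 + 3*-2 = 1
y[3] = -3*2 + 2*-2 = -10
y[4] = -3*-2 = 6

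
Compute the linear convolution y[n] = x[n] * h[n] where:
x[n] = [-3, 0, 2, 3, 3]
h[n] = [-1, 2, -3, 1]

y[n] = sum_k x[k]*h[n-k]. Output length = len(x) + len(h) - 1 = 5 + 4 - 1 = 8.
y[0] = -3*-1 = 3
y[1] = 0*-1 + -3*2 = -6
y[2] = 2*-1 + 0*2 + -3*-3 = 7
y[3] = 3*-1 + 2*2 + 0*-3 + -3*1 = -2
y[4] = 3*-1 + 3*2 + 2*-3 + 0*1 = -3
y[5] = 3*2 + 3*-3 + 2*1 = -1
y[6] = 3*-3 + 3*1 = -6
y[7] = 3*1 = 3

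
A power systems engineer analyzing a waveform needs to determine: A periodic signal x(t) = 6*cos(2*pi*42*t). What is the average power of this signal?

Average power of A*cos(wt) is A^2/2.
P = 6^2 / 2 = 36/2 = 18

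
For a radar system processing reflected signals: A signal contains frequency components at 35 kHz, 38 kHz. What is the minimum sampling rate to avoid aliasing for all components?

The highest frequency component is f_max = 38 kHz.
Nyquist rate = 2 * f_max = 2 * 38 kHz = 76 kHz.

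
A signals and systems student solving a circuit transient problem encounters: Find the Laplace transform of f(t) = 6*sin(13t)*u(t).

Standard pair: sin(wt)*u(t) <-> w/(s^2+w^2)
With w = 13: L{6*sin(13t)*u(t)} = 78/(s^2+169)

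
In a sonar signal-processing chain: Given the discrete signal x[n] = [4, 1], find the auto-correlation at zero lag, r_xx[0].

The auto-correlation at zero lag r_xx[0] equals the signal energy.
r_xx[0] = sum of x[n]^2 = 4^2 + 1^2
= 16 + 1 = 17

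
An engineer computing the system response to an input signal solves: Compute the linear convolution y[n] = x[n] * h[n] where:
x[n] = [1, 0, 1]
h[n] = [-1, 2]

y[n] = sum_k x[k]*h[n-k]. Output length = len(x) + len(h) - 1 = 3 + 2 - 1 = 4.
y[0] = 1*-1 = -1
y[1] = 0*-1 + 1*2 = 2
y[2] = 1*-1 + 0*2 = -1
y[3] = 1*2 = 2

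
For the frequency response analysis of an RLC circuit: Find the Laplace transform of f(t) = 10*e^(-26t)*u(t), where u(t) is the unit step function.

Standard Laplace transform pair:
e^(-at)*u(t) <-> 1/(s+a)
With a = 26: L{10*e^(-26t)*u(t)} = 10/(s+26), ROC: Re(s) > -26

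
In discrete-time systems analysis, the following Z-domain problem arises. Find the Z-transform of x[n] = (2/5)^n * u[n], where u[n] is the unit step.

The Z-transform of a^n * u[n] is z/(z-a) for |z| > |a|.
Here a = 2/5, so X(z) = z/(z - (2/5)) = 5z/(5z - 2)
ROC: |z| > 2/5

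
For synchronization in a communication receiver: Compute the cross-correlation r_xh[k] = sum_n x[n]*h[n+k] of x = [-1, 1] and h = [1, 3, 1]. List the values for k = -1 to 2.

Both sequences indexed from 0 and zero outside their support.
Lags with overlap: k = -1 to 2.
  r_xh[-1] = x[1]*h[0] = 1
  r_xh[0] = x[0]*h[0] + x[1]*h[1] = 2
  r_xh[1] = x[0]*h[1] + x[1]*h[2] = -2
  r_xh[2] = x[0]*h[2] = -1
r_xh = [1, 2, -2, -1] (for k = -1, ..., 2)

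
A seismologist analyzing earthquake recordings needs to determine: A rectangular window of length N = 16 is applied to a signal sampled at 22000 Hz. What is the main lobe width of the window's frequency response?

For a rectangular window of length N,
the main lobe width in frequency is 2*f_s/N.
= 2*22000/16 = 2750 Hz
This determines the minimum frequency separation for resolving two sinusoids.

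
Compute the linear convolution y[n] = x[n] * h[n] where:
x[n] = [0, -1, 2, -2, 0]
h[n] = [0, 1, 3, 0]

y[n] = sum_k x[k]*h[n-k]. Output length = len(x) + len(h) - 1 = 5 + 4 - 1 = 8.
y[0] = 0*0 = 0
y[1] = -1*0 + 0*1 = 0
y[2] = 2*0 + -1*1 + 0*3 = -1
y[3] = -2*0 + 2*1 + -1*3 + 0*0 = -1
y[4] = 0*0 + -2*1 + 2*3 + -1*0 = 4
y[5] = 0*1 + -2*3 + 2*0 = -6
y[6] = 0*3 + -2*0 = 0
y[7] = 0*0 = 0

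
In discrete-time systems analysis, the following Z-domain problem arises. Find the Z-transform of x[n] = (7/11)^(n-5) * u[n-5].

Time-shifting property: if X(z) = Z{x[n]}, then Z{x[n-d]} = z^(-d) * X(z)
X(z) = z/(z - 7/11) for x[n] = (7/11)^n * u[n]
Z{x[n-5]} = z^(-5) * z/(z - 7/11) = z^(-4)/(z - 7/11)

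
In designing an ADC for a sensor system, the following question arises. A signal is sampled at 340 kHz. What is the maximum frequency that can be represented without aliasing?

The maximum frequency that can be represented without aliasing
is the Nyquist frequency: f_max = f_s / 2 = 340 kHz / 2 = 170 kHz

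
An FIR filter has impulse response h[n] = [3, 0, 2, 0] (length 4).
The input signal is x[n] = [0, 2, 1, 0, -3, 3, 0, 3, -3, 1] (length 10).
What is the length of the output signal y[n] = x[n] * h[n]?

For linear convolution, the output length is:
len(y) = len(x) + len(h) - 1 = 10 + 4 - 1 = 13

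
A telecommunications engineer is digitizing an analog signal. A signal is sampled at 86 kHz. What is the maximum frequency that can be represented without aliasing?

The maximum frequency that can be represented without aliasing
is the Nyquist frequency: f_max = f_s / 2 = 86 kHz / 2 = 43 kHz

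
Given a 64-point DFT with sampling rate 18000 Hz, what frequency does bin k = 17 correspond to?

The frequency of DFT bin k is: f_k = k * f_s / N
f_17 = 17 * 18000 / 64 = 19125/4 Hz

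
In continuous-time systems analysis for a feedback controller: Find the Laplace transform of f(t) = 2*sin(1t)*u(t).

Standard pair: sin(wt)*u(t) <-> w/(s^2+w^2)
With w = 1: L{2*sin(1t)*u(t)} = 2/(s^2+1)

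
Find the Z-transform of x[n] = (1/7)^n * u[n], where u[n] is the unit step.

The Z-transform of a^n * u[n] is z/(z-a) for |z| > |a|.
Here a = 1/7, so X(z) = z/(z - (1/7)) = 7z/(7z - 1)
ROC: |z| > 1/7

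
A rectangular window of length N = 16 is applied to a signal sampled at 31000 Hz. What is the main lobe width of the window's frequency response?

For a rectangular window of length N,
the main lobe width in frequency is 2*f_s/N.
= 2*31000/16 = 3875 Hz
This determines the minimum frequency separation for resolving two sinusoids.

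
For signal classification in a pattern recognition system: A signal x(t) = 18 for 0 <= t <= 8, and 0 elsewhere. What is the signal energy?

Energy = integral of |x(t)|^2 dt over the signal duration
= 18^2 * 8 = 324 * 8 = 2592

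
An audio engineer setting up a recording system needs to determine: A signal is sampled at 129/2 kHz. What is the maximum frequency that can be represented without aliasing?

The maximum frequency that can be represented without aliasing
is the Nyquist frequency: f_max = f_s / 2 = 129/2 kHz / 2 = 129/4 kHz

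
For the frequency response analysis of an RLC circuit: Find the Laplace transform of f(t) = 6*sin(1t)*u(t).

Standard pair: sin(wt)*u(t) <-> w/(s^2+w^2)
With w = 1: L{6*sin(1t)*u(t)} = 6/(s^2+1)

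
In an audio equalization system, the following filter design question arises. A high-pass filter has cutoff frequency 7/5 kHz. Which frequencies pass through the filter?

A high-pass filter passes all frequencies above the cutoff frequency 7/5 kHz and attenuates lower frequencies.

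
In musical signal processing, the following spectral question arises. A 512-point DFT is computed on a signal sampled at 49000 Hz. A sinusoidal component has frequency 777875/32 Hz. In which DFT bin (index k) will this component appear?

DFT frequency resolution = f_s/N = 49000/512 = 6125/64 Hz
Bin index k = f_signal / resolution = 777875/32 / 6125/64 = 254
The signal frequency 777875/32 Hz falls in DFT bin k = 254.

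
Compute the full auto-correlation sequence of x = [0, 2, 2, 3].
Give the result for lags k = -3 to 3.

r_xx[k] = sum_m x[m]*x[m+k], indexed from 0, for k = -3 to 3:
  r_xx[-3] = x[3]*x[0] = 0
  r_xx[-2] = x[2]*x[0] + x[3]*x[1] = 6
  r_xx[-1] = x[1]*x[0] + x[2]*x[1] + x[3]*x[2] = 10
  r_xx[0] = x[0]*x[0] + x[1]*x[1] + x[2]*x[2] + x[3]*x[3] = 17
  r_xx[1] = x[0]*x[1] + x[1]*x[2] + x[2]*x[3] = 10
  r_xx[2] = x[0]*x[2] + x[1]*x[3] = 6
  r_xx[3] = x[0]*x[3] = 0
r_xx = [0, 6, 10, 17, 10, 6, 0]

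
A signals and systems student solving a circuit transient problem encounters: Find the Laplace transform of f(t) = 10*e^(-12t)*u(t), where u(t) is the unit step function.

Standard Laplace transform pair:
e^(-at)*u(t) <-> 1/(s+a)
With a = 12: L{10*e^(-12t)*u(t)} = 10/(s+12), ROC: Re(s) > -12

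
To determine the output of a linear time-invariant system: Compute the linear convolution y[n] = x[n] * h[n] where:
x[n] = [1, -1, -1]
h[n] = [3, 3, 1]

y[n] = sum_k x[k]*h[n-k]. Output length = len(x) + len(h) - 1 = 3 + 3 - 1 = 5.
y[0] = 1*3 = 3
y[1] = -1*3 + 1*3 = 0
y[2] = -1*3 + -1*3 + 1*1 = -5
y[3] = -1*3 + -1*1 = -4
y[4] = -1*1 = -1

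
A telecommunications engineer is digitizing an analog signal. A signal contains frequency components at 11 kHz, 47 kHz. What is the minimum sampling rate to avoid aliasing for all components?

The highest frequency component is f_max = 47 kHz.
Nyquist rate = 2 * f_max = 2 * 47 kHz = 94 kHz.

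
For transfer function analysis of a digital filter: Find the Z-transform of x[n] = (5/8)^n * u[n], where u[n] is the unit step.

The Z-transform of a^n * u[n] is z/(z-a) for |z| > |a|.
Here a = 5/8, so X(z) = z/(z - (5/8)) = 8z/(8z - 5)
ROC: |z| > 5/8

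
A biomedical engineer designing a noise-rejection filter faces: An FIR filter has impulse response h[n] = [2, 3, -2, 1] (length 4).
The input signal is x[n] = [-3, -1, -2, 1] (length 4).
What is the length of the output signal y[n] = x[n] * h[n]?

For linear convolution, the output length is:
len(y) = len(x) + len(h) - 1 = 4 + 4 - 1 = 7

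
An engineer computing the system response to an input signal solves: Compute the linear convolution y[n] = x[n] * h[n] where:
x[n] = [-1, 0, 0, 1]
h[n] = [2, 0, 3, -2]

y[n] = sum_k x[k]*h[n-k]. Output length = len(x) + len(h) - 1 = 4 + 4 - 1 = 7.
y[0] = -1*2 = -2
y[1] = 0*2 + -1*0 = 0
y[2] = 0*2 + 0*0 + -1*3 = -3
y[3] = 1*2 + 0*0 + 0*3 + -1*-2 = 4
y[4] = 1*0 + 0*3 + 0*-2 = 0
y[5] = 1*3 + 0*-2 = 3
y[6] = 1*-2 = -2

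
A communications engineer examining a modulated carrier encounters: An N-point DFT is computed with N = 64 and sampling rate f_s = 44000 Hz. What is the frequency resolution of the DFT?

DFT frequency resolution = f_s / N
= 44000 / 64 = 1375/2 Hz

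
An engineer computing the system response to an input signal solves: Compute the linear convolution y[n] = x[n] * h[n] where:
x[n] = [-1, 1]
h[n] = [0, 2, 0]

y[n] = sum_k x[k]*h[n-k]. Output length = len(x) + len(h) - 1 = 2 + 3 - 1 = 4.
y[0] = -1*0 = 0
y[1] = 1*0 + -1*2 = -2
y[2] = 1*2 + -1*0 = 2
y[3] = 1*0 = 0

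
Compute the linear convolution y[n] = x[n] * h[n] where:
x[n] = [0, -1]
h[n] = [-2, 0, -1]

y[n] = sum_k x[k]*h[n-k]. Output length = len(x) + len(h) - 1 = 2 + 3 - 1 = 4.
y[0] = 0*-2 = 0
y[1] = -1*-2 + 0*0 = 2
y[2] = -1*0 + 0*-1 = 0
y[3] = -1*-1 = 1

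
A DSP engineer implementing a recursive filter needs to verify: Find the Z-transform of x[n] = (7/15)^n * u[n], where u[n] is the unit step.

The Z-transform of a^n * u[n] is z/(z-a) for |z| > |a|.
Here a = 7/15, so X(z) = z/(z - (7/15)) = 15z/(15z - 7)
ROC: |z| > 7/15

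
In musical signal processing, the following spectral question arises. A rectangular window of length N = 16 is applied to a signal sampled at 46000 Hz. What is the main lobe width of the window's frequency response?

For a rectangular window of length N,
the main lobe width in frequency is 2*f_s/N.
= 2*46000/16 = 5750 Hz
This determines the minimum frequency separation for resolving two sinusoids.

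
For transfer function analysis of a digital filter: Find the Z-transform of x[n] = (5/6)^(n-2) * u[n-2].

Time-shifting property: if X(z) = Z{x[n]}, then Z{x[n-d]} = z^(-d) * X(z)
X(z) = z/(z - 5/6) for x[n] = (5/6)^n * u[n]
Z{x[n-2]} = z^(-2) * z/(z - 5/6) = z^(-1)/(z - 5/6)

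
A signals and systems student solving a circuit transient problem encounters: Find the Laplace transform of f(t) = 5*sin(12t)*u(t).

Standard pair: sin(wt)*u(t) <-> w/(s^2+w^2)
With w = 12: L{5*sin(12t)*u(t)} = 60/(s^2+144)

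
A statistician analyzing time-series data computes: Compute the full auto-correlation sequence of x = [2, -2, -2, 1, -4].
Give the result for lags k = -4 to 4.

r_xx[k] = sum_m x[m]*x[m+k], indexed from 0, for k = -4 to 4:
  r_xx[-4] = x[4]*x[0] = -8
  r_xx[-3] = x[3]*x[0] + x[4]*x[1] = 10
  r_xx[-2] = x[2]*x[0] + x[3]*x[1] + x[4]*x[2] = 2
  r_xx[-1] = x[1]*x[0] + x[2]*x[1] + x[3]*x[2] + x[4]*x[3] = -6
  r_xx[0] = x[0]*x[0] + x[1]*x[1] + x[2]*x[2] + x[3]*x[3] + x[4]*x[4] = 29
  r_xx[1] = x[0]*x[1] + x[1]*x[2] + x[2]*x[3] + x[3]*x[4] = -6
  r_xx[2] = x[0]*x[2] + x[1]*x[3] + x[2]*x[4] = 2
  r_xx[3] = x[0]*x[3] + x[1]*x[4] = 10
  r_xx[4] = x[0]*x[4] = -8
r_xx = [-8, 10, 2, -6, 29, -6, 2, 10, -8]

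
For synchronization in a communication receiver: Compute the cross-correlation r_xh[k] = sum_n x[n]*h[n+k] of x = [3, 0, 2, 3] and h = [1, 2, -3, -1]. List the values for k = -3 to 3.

Both sequences indexed from 0 and zero outside their support.
Lags with overlap: k = -3 to 3.
  r_xh[-3] = x[3]*h[0] = 3
  r_xh[-2] = x[2]*h[0] + x[3]*h[1] = 8
  r_xh[-1] = x[1]*h[0] + x[2]*h[1] + x[3]*h[2] = -5
  r_xh[0] = x[0]*h[0] + x[1]*h[1] + x[2]*h[2] + x[3]*h[3] = -6
  r_xh[1] = x[0]*h[1] + x[1]*h[2] + x[2]*h[3] = 4
  r_xh[2] = x[0]*h[2] + x[1]*h[3] = -9
  r_xh[3] = x[0]*h[3] = -3
r_xh = [3, 8, -5, -6, 4, -9, -3] (for k = -3, ..., 3)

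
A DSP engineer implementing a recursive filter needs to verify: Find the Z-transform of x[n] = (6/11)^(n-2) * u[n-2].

Time-shifting property: if X(z) = Z{x[n]}, then Z{x[n-d]} = z^(-d) * X(z)
X(z) = z/(z - 6/11) for x[n] = (6/11)^n * u[n]
Z{x[n-2]} = z^(-2) * z/(z - 6/11) = z^(-1)/(z - 6/11)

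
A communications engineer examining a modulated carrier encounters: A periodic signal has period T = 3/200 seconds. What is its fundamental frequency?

The fundamental frequency is the reciprocal of the period.
f = 1/T = 1/(3/200) = 200/3 Hz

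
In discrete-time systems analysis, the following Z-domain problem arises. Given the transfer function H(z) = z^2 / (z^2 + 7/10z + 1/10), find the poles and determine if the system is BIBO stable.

Poles are roots of the denominator: z^2 + 7/10z + 1/10 = 0.
Quadratic formula: z = [-(7/10) +/- sqrt((7/10)^2 - 4*(1/10))] / 2
Discriminant = 49/100 - 2/5 = 9/100; sqrt = 3/10.
z = (-7/10 +/- 3/10) / 2 => z = -1/5 or z = -1/2.
|p1| = 1/2, |p2| = 1/5.
For BIBO stability, all poles must lie inside the unit circle (|p| < 1).
System is STABLE since both |p| < 1.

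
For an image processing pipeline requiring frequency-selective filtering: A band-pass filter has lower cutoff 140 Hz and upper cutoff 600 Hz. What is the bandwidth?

Bandwidth = f_high - f_low
= 600 Hz - 140 Hz = 460 Hz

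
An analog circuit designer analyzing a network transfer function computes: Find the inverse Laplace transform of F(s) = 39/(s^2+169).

Standard pair: w/(s^2+w^2) <-> sin(wt)*u(t)
Recognize w^2 = 169, so w = 13; numerator 39 = 3*13.
f(t) = 3*sin(13t)*u(t)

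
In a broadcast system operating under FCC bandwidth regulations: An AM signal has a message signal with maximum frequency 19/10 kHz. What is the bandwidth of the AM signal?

In AM (double-sideband), the bandwidth is twice the message frequency.
BW = 2 * f_m = 2 * 19/10 kHz = 19/5 kHz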